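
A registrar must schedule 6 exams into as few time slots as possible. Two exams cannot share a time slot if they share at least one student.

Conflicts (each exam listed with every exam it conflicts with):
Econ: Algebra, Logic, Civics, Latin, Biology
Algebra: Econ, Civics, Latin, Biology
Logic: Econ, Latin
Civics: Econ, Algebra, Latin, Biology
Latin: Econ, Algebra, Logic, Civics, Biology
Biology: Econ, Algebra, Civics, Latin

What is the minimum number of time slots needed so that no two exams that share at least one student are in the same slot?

Econ, Algebra, Civics, Latin, Biology all conflict with each other, so at least 5 time slots are needed.
5 time slots suffice: Econ=1, Algebra=4, Logic=3, Civics=5, Latin=2, Biology=3. No two conflicting exams share a time slot.

5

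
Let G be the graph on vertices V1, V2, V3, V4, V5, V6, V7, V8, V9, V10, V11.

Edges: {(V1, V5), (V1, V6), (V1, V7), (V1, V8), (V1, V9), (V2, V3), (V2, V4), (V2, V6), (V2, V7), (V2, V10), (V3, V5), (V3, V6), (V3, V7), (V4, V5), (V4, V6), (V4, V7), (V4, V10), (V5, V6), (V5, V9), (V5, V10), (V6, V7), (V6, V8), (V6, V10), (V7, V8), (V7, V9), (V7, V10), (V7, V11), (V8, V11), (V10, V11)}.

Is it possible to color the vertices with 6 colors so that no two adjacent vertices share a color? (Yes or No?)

The chromatic number is 5. V2, V4, V6, V7, V10 are pairwise adjacent (a clique of size 5), so at least 5 colors are needed.
5 colors suffice: color 1 → {V5, V7}; color 2 → {V6, V9, V11}; color 3 → {V1, V3, V10}; color 4 → {V2, V8}; color 5 → {V4}.
Since 6 ≥ 5, a proper 6-coloring certainly exists.

Yes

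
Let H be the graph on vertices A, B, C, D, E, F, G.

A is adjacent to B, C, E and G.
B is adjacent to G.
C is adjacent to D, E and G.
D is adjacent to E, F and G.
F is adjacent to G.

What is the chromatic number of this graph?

A, C, G are mutually adjacent, so at least 3 colors are needed.
3 colors suffice: color red → {E, G}; color blue → {A, D}; color green → {B, C, F}. Each edge has distinct colors on its endpoints.

3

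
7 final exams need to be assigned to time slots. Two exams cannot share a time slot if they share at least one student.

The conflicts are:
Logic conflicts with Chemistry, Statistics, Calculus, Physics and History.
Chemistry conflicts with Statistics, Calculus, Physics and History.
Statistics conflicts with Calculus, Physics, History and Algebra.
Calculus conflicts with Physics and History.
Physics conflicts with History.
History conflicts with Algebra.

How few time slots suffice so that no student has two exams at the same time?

6

Logic, Chemistry, Statistics, Calculus, Physics, History pairwise conflict, so at least 6 time slots are needed.
6 time slots suffice: time slot 1 → {Statistics}; time slot 2 → {History}; time slot 3 → {Physics, Algebra}; time slot 4 → {Chemistry}; time slot 5 → {Logic}; time slot 6 → {Calculus}. Each listed conflict is separated.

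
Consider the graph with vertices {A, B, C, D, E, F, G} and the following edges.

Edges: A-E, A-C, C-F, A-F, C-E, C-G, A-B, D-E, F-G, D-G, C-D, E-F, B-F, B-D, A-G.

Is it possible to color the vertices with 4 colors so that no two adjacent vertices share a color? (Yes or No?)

The chromatic number is 4. A, C, F, G form a clique, so at least 4 colors are needed.
4 colors suffice: color red → {D, F}; color blue → {A}; color green → {B, C}; color yellow → {E, G}.
That is already a proper 4-coloring.

Yes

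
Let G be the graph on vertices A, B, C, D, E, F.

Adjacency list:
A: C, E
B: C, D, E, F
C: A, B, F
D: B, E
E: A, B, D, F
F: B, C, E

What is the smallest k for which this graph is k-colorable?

B, D, E are pairwise adjacent, so at least 3 colors are needed.
A valid assignment using 3 colors: A=2, B=2, C=1, D=3, E=1, F=3. No two adjacent vertices share a color.

3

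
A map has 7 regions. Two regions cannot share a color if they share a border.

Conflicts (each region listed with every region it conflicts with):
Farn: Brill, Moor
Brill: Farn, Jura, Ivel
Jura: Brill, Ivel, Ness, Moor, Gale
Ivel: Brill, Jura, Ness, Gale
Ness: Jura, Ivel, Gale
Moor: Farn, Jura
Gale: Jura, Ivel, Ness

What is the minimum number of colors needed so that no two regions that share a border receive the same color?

Jura, Ivel, Ness, Gale all conflict with each other, so at least 4 colors are needed.
4 colors suffice: Farn=1, Brill=3, Jura=1, Ivel=2, Ness=3, Moor=2, Gale=4. No two conflicting regions share a color.

4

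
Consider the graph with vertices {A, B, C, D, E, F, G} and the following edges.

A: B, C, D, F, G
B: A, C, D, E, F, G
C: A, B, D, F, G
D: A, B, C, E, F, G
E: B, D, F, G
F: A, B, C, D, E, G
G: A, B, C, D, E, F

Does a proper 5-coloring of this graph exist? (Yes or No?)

A, B, C, D, F, G are mutually adjacent (a clique of size 6), so at least 6 colors are needed.
So 5 colors are not enough.

No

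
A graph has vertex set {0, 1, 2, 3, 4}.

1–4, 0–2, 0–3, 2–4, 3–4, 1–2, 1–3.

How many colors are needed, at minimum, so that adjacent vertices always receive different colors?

1, 3, 4 form a triangle, so at least 3 colors are needed.
A valid assignment using 3 colors: 0=red, 1=green, 2=blue, 3=blue, 4=red. Every edge joins two different colors.

3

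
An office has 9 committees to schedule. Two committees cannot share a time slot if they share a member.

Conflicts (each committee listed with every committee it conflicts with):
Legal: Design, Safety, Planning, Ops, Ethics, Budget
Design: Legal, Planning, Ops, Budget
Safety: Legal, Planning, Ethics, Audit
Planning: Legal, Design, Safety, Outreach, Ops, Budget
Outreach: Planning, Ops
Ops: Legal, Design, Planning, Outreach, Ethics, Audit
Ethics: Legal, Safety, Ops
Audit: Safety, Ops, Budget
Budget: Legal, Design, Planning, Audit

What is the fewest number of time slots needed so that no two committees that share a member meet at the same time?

4

Legal, Design, Planning, Ops are mutually in conflict, so at least 4 time slots are needed.
Using 4 time slots: Legal=2, Design=4, Safety=1, Planning=3, Outreach=2, Ops=1, Ethics=3, Audit=2, Budget=1. Each listed conflict is separated.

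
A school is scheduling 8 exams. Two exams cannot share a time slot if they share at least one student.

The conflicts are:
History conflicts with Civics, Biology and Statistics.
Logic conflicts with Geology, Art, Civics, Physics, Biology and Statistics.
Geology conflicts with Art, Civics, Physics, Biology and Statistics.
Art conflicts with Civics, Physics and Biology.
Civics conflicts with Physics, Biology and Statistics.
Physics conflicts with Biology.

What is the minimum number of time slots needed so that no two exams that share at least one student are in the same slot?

6

Logic, Geology, Art, Civics, Physics, Biology pairwise conflict, so at least 6 time slots are needed.
6 time slots suffice: time slot 1 → {Civics}; time slot 2 → {History, Geology}; time slot 3 → {Logic}; time slot 4 → {Biology, Statistics}; time slot 5 → {Physics}; time slot 6 → {Art}. Every pair that conflicts lands in different time slots.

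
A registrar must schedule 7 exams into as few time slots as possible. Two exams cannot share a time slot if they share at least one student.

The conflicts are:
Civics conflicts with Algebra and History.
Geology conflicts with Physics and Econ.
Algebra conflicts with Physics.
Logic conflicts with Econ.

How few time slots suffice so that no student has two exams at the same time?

2

Civics and Algebra conflict, so at least 2 time slots are needed.
Using 2 time slots: Civics=2, Geology=1, Algebra=1, Physics=2, Logic=1, Econ=2, History=1. Each listed conflict is separated.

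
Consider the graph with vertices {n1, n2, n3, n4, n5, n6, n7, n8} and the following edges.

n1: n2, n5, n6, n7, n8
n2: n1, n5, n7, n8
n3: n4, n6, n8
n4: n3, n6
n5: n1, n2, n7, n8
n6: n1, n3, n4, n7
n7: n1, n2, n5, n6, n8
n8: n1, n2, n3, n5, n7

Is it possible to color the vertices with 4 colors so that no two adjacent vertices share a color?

No

n1, n2, n5, n7, n8 form a clique, so at least 5 colors are needed.
So 4 colors are not enough.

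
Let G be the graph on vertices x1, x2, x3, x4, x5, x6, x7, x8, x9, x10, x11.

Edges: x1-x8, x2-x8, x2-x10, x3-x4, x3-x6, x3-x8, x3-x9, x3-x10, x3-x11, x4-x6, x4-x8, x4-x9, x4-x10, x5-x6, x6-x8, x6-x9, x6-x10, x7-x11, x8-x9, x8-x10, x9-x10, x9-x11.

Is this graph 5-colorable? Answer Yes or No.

No

x3, x4, x6, x8, x9, x10 are mutually adjacent (a clique of size 6), so at least 6 colors are needed.
So 5 colors are not enough.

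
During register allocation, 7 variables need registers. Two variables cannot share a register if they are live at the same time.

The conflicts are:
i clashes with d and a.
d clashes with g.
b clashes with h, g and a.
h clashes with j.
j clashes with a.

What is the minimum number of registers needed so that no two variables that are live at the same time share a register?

The cycle b-g-d-i-a-b has odd length 5, so it cannot be 2-colored; at least 3 registers are needed.
3 registers suffice: register 1 → {d, h, a}; register 2 → {i, b, j}; register 3 → {g}. Each listed conflict is separated.

3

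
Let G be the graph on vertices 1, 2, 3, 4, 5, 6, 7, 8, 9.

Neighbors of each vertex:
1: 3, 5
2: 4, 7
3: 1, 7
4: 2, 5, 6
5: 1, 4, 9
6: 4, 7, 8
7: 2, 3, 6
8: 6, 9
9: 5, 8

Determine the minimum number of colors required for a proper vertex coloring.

The cycle 6-8-9-5-4-6 has odd length 5, so it cannot be 2-colored; at least 3 colors are needed.
3 colors suffice: color a → {5, 7, 8}; color b → {2, 3, 6, 9}; color c → {1, 4}. Each edge has distinct colors on its endpoints.

3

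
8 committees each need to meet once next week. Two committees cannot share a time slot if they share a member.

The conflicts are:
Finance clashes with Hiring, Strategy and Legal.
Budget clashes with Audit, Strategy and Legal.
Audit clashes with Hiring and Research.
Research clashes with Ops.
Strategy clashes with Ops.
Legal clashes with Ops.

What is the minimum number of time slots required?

The cycle Finance-Strategy-Budget-Audit-Hiring-Finance has odd length 5, so it cannot be 2-colored; at least 3 time slots are needed.
A valid assignment using 3 time slots: Finance=1, Budget=1, Audit=2, Hiring=3, Research=3, Strategy=2, Legal=2, Ops=1. No two conflicting committees share a time slot.

3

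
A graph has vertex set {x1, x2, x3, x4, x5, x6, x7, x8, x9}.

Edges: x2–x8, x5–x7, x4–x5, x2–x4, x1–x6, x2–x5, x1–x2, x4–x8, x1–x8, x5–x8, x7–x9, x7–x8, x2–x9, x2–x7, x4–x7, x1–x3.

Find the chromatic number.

x2, x4, x5, x7, x8 are mutually adjacent (a clique of size 5), so at least 5 colors are needed.
5 colors suffice: color 1 → {x2, x3, x6}; color 2 → {x8, x9}; color 3 → {x1, x7}; color 4 → {x5}; color 5 → {x4}. Each edge has distinct colors on its endpoints.

5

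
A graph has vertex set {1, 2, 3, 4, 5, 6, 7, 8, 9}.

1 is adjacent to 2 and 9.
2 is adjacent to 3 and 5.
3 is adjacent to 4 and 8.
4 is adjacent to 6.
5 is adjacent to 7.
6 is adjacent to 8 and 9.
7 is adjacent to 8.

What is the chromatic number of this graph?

The cycle 5-7-8-3-2-5 has odd length 5, so it cannot be 2-colored; at least 3 colors are needed.
3 colors suffice: 1=blue, 2=red, 3=blue, 4=red, 5=green, 6=blue, 7=blue, 8=red, 9=red. Each edge has distinct colors on its endpoints.

3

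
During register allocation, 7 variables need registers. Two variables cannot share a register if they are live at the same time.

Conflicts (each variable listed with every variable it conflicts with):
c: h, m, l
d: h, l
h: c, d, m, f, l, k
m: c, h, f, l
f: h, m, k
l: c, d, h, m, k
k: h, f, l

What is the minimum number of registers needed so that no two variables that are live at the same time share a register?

c, h, m, l all conflict with each other, so at least 4 registers are needed.
4 registers suffice: c=4, d=3, h=1, m=3, f=2, l=2, k=3. No two conflicting variables share a register.

4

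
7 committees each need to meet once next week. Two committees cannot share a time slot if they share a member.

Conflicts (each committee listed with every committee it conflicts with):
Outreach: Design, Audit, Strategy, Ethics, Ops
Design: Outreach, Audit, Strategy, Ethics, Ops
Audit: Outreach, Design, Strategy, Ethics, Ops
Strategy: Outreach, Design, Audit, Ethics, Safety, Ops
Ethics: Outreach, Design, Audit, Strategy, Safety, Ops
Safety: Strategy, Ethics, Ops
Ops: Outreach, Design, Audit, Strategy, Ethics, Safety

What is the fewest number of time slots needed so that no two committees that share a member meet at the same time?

Outreach, Design, Audit, Strategy, Ethics, Ops pairwise conflict, so at least 6 time slots are needed.
6 time slots suffice: time slot 1 → {Ethics}; time slot 2 → {Strategy}; time slot 3 → {Ops}; time slot 4 → {Audit, Safety}; time slot 5 → {Design}; time slot 6 → {Outreach}. Each listed conflict is separated.

6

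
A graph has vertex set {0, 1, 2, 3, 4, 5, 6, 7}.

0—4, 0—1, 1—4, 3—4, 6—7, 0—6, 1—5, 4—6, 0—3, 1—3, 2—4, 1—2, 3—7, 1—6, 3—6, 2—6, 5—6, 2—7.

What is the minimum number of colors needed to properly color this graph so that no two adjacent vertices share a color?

5

0, 1, 3, 4, 6 are pairwise adjacent (a clique of size 5), so at least 5 colors are needed.
One proper 5-coloring: 0=e, 1=b, 2=c, 3=c, 4=d, 5=c, 6=a, 7=b. Every edge joins two different colors.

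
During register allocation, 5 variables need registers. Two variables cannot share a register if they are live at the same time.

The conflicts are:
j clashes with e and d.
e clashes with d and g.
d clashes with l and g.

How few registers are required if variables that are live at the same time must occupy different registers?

3

e, d, g pairwise conflict, so at least 3 registers are needed.
3 registers suffice: register 1 → {d}; register 2 → {e, l}; register 3 → {j, g}. No two conflicting variables share a register.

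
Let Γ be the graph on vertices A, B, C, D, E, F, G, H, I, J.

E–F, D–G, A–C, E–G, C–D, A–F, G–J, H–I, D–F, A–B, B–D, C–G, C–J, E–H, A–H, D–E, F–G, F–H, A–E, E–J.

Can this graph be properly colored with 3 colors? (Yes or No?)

No

A, E, F, H are mutually adjacent (a clique of size 4), so at least 4 colors are needed.
So 3 colors are not enough.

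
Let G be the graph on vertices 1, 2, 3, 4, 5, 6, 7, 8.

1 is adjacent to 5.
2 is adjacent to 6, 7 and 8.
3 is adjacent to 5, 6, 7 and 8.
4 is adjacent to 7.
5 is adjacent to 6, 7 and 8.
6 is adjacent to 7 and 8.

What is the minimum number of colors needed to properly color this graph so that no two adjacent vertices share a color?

4

3, 5, 6, 8 are pairwise adjacent (a clique of size 4), so at least 4 colors are needed.
One proper 4-coloring: 1=b, 2=a, 3=d, 4=a, 5=a, 6=c, 7=b, 8=b. Each edge has distinct colors on its endpoints.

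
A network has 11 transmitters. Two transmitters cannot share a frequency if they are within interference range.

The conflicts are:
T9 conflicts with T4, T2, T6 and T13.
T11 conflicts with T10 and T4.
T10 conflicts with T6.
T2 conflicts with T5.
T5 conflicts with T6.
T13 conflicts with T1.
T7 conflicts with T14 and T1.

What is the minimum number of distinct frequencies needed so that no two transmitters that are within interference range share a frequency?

3

The cycle T10-T6-T9-T4-T11-T10 has odd length 5, so it cannot be 2-colored; at least 3 frequencies are needed.
3 frequencies suffice: frequency 1 → {T9, T11, T5, T7}; frequency 2 → {T4, T2, T6, T13, T14}; frequency 3 → {T10, T1}. No two conflicting transmitters share a frequency.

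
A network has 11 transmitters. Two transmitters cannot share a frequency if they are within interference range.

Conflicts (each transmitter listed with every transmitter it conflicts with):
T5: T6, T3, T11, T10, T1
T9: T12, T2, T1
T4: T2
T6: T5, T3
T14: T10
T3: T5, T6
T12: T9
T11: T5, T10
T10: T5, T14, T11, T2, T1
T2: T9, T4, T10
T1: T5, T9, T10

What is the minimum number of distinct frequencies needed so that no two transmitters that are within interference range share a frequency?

T5, T6, T3 pairwise conflict, so at least 3 frequencies are needed.
Using 3 frequencies: T5=2, T9=1, T4=1, T6=3, T14=2, T3=1, T12=2, T11=3, T10=1, T2=2, T1=3. Every pair that conflicts lands in different frequencies.

3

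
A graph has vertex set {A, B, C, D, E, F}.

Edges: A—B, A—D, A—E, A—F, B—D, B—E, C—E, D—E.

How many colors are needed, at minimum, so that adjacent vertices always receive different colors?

4

A, B, D, E are mutually adjacent (a clique of size 4), so at least 4 colors are needed.
4 colors suffice: A=blue, B=yellow, C=blue, D=green, E=red, F=red. No two adjacent vertices share a color.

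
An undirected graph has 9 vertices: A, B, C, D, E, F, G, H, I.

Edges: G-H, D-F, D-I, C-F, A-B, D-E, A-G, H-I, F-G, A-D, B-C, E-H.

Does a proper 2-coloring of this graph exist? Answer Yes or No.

No

The cycle A-G-F-C-B-A has odd length 5, so it cannot be 2-colored; at least 3 colors are needed.
So 2 colors are not enough.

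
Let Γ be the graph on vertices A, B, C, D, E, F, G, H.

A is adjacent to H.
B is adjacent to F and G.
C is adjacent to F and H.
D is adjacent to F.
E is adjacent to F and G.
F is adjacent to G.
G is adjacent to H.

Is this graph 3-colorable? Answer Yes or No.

The chromatic number is 3. B, F, G are mutually adjacent, so at least 3 colors are needed.
3 colors suffice: color 1 → {F, H}; color 2 → {A, C, D, G}; color 3 → {B, E}.
That is already a proper 3-coloring.

Yes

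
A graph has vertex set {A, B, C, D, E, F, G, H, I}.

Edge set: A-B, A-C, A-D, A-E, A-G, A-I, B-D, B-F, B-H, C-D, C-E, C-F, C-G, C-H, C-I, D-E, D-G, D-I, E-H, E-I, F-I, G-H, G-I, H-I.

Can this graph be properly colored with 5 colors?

The chromatic number is 5. A, C, D, E, I are mutually adjacent (a clique of size 5), so at least 5 colors are needed.
5 colors suffice: color 1 → {B, C}; color 2 → {I}; color 3 → {D, F, H}; color 4 → {A}; color 5 → {E, G}.
That is already a proper 5-coloring.

Yes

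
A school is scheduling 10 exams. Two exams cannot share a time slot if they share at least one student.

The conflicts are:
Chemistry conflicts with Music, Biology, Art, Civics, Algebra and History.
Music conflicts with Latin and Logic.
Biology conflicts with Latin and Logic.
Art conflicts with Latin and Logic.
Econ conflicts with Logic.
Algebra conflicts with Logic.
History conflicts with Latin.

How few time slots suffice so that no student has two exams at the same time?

Art and Latin conflict, so at least 2 time slots are needed.
2 time slots suffice: time slot 1 → {Chemistry, Latin, Logic}; time slot 2 → {Music, Biology, Art, Civics, Econ, Algebra, History}. Every pair that conflicts lands in different time slots.

2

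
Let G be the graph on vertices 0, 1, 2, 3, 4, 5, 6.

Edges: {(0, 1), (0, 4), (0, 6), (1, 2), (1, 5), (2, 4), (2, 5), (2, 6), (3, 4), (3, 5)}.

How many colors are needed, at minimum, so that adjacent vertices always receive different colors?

1, 2, 5 are pairwise adjacent, so at least 3 colors are needed.
A valid assignment using 3 colors: 0=red, 1=blue, 2=red, 3=red, 4=blue, 5=green, 6=blue. Each edge has distinct colors on its endpoints.

3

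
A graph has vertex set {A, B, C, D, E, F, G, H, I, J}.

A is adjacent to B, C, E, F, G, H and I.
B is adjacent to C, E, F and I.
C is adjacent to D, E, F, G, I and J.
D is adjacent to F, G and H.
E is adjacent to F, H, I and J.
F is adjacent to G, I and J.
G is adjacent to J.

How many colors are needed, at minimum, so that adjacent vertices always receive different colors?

6

A, B, C, E, F, I are pairwise adjacent (a clique of size 6), so at least 6 colors are needed.
6 colors suffice: A=3, B=5, C=1, D=3, E=4, F=2, G=4, H=1, I=6, J=3. Each edge has distinct colors on its endpoints.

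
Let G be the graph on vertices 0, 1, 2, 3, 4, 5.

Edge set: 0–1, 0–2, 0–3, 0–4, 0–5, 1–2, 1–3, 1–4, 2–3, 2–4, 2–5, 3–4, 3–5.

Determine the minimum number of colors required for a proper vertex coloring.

0, 1, 2, 3, 4 form a clique, so at least 5 colors are needed.
One proper 5-coloring: 0=a, 1=d, 2=b, 3=c, 4=e, 5=d. Each edge has distinct colors on its endpoints.

5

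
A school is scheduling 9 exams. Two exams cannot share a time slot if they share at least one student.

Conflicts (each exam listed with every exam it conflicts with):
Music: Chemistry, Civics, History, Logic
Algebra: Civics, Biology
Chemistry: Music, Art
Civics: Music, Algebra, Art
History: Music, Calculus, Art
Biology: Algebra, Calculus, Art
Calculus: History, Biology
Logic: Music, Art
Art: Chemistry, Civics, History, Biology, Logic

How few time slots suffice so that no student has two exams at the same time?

2

Logic and Art conflict, so at least 2 time slots are needed.
2 time slots suffice: time slot 1 → {Music, Algebra, Calculus, Art}; time slot 2 → {Chemistry, Civics, History, Biology, Logic}. Every pair that conflicts lands in different time slots.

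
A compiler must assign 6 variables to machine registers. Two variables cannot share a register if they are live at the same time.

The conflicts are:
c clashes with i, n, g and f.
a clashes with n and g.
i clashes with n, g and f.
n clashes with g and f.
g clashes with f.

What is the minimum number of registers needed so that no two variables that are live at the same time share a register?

5

c, i, n, g, f are mutually in conflict, so at least 5 registers are needed.
5 registers suffice: c=3, a=3, i=4, n=2, g=1, f=5. No two conflicting variables share a register.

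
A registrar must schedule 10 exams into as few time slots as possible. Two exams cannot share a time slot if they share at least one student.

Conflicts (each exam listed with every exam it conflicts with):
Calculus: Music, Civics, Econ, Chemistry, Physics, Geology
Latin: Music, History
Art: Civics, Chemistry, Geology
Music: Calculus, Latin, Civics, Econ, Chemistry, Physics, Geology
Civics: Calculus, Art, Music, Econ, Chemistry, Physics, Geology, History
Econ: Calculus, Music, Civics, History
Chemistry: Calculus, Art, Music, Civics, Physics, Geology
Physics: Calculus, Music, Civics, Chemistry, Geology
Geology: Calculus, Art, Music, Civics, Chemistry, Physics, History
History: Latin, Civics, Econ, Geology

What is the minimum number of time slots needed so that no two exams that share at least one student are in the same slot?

6

Calculus, Music, Civics, Chemistry, Physics, Geology all conflict with each other, so at least 6 time slots are needed.
A valid assignment using 6 time slots: Calculus=5, Latin=1, Art=2, Music=2, Civics=1, Econ=3, Chemistry=4, Physics=6, Geology=3, History=2. Each listed conflict is separated.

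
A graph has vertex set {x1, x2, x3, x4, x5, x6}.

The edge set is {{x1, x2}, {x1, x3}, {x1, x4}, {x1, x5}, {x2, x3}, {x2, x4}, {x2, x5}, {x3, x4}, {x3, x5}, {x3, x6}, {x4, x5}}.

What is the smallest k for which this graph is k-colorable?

x1, x2, x3, x4, x5 form a clique, so at least 5 colors are needed.
A valid assignment using 5 colors: x1=3, x2=5, x3=1, x4=2, x5=4, x6=2. Every edge joins two different colors.

5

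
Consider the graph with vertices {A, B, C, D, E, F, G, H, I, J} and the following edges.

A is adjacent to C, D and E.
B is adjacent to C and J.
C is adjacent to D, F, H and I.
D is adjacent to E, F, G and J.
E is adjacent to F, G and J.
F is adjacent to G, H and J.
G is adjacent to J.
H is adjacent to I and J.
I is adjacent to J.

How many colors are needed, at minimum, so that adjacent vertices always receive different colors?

D, E, F, G, J are pairwise adjacent (a clique of size 5), so at least 5 colors are needed.
5 colors suffice: color red → {C, J}; color blue → {A, B, F, I}; color green → {D, H}; color yellow → {E}; color purple → {G}. Every edge joins two different colors.

5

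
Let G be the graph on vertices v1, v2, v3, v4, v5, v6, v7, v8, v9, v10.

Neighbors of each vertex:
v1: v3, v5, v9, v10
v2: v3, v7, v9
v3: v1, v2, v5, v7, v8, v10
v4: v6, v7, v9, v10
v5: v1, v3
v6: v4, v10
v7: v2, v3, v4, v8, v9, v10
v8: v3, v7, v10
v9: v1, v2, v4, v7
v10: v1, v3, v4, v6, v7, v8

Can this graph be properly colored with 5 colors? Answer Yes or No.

The chromatic number is 4. v3, v7, v8, v10 are pairwise adjacent (a clique of size 4), so at least 4 colors are needed.
4 colors suffice: color 1 → {v5, v9, v10}; color 2 → {v1, v6, v7}; color 3 → {v3, v4}; color 4 → {v2, v8}.
Since 5 ≥ 4, a proper 5-coloring certainly exists.

Yes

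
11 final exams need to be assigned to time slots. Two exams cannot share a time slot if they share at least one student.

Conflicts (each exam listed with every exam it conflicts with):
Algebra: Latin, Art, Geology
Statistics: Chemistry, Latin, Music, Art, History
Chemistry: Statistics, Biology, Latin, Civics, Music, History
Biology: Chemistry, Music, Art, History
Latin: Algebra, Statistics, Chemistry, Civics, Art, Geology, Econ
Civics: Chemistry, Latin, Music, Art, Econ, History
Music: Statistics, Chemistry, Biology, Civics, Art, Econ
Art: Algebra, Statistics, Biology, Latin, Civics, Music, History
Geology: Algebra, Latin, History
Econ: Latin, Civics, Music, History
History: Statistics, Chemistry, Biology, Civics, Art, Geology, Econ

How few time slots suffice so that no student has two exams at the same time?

3

Algebra, Latin, Geology all conflict with each other, so at least 3 time slots are needed.
3 time slots suffice: time slot 1 → {Chemistry, Art, Geology, Econ}; time slot 2 → {Latin, Music, History}; time slot 3 → {Algebra, Statistics, Biology, Civics}. Every pair that conflicts lands in different time slots.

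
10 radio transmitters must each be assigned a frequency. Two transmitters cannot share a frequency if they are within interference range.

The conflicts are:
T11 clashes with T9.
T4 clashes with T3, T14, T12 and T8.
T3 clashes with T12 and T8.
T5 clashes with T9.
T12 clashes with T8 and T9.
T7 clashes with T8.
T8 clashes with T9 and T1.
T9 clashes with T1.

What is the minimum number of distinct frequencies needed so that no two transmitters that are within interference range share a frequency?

T4, T3, T12, T8 are mutually in conflict, so at least 4 frequencies are needed.
4 frequencies suffice: T11=1, T4=2, T3=4, T5=1, T14=1, T12=3, T7=2, T8=1, T9=2, T1=3. Every pair that conflicts lands in different frequencies.

4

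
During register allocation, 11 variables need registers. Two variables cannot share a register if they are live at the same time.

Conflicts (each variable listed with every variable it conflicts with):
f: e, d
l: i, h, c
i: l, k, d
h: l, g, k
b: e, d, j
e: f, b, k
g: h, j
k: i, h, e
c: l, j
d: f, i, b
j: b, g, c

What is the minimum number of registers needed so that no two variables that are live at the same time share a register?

3

The cycle f-e-k-i-d-f has odd length 5, so it cannot be 2-colored; at least 3 registers are needed.
3 registers suffice: register 1 → {l, k, d, j}; register 2 → {i, h, e, c}; register 3 → {f, b, g}. Every pair that conflicts lands in different registers.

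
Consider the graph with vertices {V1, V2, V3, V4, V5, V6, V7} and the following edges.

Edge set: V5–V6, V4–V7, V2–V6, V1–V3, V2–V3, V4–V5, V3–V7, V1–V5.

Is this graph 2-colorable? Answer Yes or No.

No

The cycle V6-V2-V3-V1-V5-V6 has odd length 5, so it cannot be 2-colored; at least 3 colors are needed.
So 2 colors are not enough.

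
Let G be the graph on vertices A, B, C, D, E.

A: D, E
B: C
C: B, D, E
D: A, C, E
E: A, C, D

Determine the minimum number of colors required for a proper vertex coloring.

A, D, E form a triangle, so at least 3 colors are needed.
One proper 3-coloring: A=3, B=1, C=3, D=2, E=1. No two adjacent vertices share a color.

3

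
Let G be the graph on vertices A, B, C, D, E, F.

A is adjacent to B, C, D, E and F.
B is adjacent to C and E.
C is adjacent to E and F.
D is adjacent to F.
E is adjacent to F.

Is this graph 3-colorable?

No

A, B, C, E are pairwise adjacent (a clique of size 4), so at least 4 colors are needed.
So 3 colors are not enough.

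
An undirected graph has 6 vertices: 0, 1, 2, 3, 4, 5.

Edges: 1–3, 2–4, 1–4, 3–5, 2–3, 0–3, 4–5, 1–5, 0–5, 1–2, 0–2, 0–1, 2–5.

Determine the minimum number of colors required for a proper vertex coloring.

5

0, 1, 2, 3, 5 are mutually adjacent (a clique of size 5), so at least 5 colors are needed.
5 colors suffice: color a → {1}; color b → {2}; color c → {5}; color d → {0, 4}; color e → {3}. Every edge joins two different colors.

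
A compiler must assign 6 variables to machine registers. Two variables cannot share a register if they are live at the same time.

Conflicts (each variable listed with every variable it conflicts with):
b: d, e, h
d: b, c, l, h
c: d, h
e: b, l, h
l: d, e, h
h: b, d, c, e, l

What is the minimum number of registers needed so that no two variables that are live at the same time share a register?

3

d, c, h all conflict with each other, so at least 3 registers are needed.
3 registers suffice: register 1 → {h}; register 2 → {d, e}; register 3 → {b, c, l}. No two conflicting variables share a register.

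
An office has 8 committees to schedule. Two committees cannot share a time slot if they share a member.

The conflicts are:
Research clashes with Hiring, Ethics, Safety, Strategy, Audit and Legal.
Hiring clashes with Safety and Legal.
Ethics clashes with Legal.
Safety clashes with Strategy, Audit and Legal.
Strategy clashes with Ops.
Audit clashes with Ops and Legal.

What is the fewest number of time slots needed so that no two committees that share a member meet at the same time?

Research, Hiring, Safety, Legal all conflict with each other, so at least 4 time slots are needed.
Using 4 time slots: Research=1, Hiring=4, Ethics=3, Safety=3, Strategy=2, Audit=4, Ops=1, Legal=2. Each listed conflict is separated.

4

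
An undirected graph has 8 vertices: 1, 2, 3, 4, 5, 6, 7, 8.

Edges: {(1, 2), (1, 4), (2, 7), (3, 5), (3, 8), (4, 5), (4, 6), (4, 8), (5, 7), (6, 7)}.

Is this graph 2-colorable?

The cycle 7-5-4-1-2-7 has odd length 5, so it cannot be 2-colored; at least 3 colors are needed.
So 2 colors are not enough.

No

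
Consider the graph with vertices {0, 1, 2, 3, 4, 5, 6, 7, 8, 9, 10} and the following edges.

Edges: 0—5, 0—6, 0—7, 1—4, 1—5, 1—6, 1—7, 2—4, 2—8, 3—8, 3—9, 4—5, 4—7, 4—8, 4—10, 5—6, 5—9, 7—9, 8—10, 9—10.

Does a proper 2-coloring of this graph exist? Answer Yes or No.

0, 5, 6 are mutually adjacent, so at least 3 colors are needed.
So 2 colors are not enough.

No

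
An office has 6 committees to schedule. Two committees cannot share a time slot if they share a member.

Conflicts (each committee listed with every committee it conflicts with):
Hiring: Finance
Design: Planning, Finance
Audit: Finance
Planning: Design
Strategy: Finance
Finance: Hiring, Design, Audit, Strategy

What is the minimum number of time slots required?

Hiring and Finance conflict, so at least 2 time slots are needed.
A valid assignment using 2 time slots: Hiring=2, Design=2, Audit=2, Planning=1, Strategy=2, Finance=1. Each listed conflict is separated.

2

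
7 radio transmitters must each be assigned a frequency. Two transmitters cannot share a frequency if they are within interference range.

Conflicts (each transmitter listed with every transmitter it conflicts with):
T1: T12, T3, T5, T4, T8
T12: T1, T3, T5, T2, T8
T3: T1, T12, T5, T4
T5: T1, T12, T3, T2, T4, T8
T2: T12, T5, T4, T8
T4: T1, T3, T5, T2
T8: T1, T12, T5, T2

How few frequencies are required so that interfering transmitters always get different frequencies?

4

T12, T5, T2, T8 all conflict with each other, so at least 4 frequencies are needed.
4 frequencies suffice: T1=2, T12=3, T3=4, T5=1, T2=2, T4=3, T8=4. Every pair that conflicts lands in different frequencies.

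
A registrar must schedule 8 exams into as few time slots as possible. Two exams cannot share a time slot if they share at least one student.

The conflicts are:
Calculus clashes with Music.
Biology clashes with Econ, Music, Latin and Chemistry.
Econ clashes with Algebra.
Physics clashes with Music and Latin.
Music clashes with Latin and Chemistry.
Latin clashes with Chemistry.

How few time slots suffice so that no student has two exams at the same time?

4

Biology, Music, Latin, Chemistry pairwise conflict, so at least 4 time slots are needed.
4 time slots suffice: time slot 1 → {Econ, Music}; time slot 2 → {Calculus, Biology, Physics, Algebra}; time slot 3 → {Latin}; time slot 4 → {Chemistry}. Each listed conflict is separated.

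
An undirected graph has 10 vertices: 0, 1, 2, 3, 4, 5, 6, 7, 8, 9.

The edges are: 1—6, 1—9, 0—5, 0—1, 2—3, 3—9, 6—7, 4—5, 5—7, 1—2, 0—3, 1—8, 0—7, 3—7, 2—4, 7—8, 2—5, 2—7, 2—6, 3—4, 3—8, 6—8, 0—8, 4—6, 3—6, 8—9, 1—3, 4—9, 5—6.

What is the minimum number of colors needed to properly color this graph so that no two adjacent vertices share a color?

4

2, 5, 6, 7 form a clique, so at least 4 colors are needed.
4 colors suffice: color a → {3, 5}; color b → {0, 6, 9}; color c → {1, 4, 7}; color d → {2, 8}. Every edge joins two different colors.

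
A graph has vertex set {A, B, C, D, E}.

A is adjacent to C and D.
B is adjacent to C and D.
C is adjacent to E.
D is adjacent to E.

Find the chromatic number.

2

A and C are adjacent, so at least 2 colors are needed.
2 colors suffice: color red → {C, D}; color blue → {A, B, E}. Every edge joins two different colors.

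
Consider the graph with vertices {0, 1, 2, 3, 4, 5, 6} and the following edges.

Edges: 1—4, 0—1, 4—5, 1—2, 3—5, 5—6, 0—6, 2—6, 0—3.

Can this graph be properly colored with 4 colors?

The chromatic number is 3. The cycle 6-0-1-4-5-6 has odd length 5, so it cannot be 2-colored; at least 3 colors are needed.
3 colors suffice: color red → {1, 5}; color blue → {0, 2, 4}; color green → {3, 6}.
Since 4 ≥ 3, a proper 4-coloring certainly exists.

Yes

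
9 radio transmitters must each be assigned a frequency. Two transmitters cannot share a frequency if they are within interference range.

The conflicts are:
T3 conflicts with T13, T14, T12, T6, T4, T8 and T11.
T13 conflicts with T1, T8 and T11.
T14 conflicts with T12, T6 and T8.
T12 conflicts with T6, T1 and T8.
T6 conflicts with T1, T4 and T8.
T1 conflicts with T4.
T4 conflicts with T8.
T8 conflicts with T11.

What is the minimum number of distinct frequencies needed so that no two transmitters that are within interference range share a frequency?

T3, T14, T12, T6, T8 are mutually in conflict, so at least 5 frequencies are needed.
A valid assignment using 5 frequencies: T3=1, T13=3, T14=5, T12=4, T6=3, T1=1, T4=4, T8=2, T11=4. No two conflicting transmitters share a frequency.

5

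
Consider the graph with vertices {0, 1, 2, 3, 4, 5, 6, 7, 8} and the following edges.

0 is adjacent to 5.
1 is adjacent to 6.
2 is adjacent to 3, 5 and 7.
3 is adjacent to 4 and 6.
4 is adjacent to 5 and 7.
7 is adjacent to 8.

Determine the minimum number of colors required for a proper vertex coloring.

2

7 and 8 are adjacent, so at least 2 colors are needed.
2 colors suffice: color a → {1, 3, 5, 7}; color b → {0, 2, 4, 6, 8}. No two adjacent vertices share a color.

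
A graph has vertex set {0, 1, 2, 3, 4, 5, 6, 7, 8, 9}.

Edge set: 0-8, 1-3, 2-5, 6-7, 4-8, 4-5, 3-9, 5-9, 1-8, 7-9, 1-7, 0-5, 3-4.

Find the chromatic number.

4 and 5 are adjacent, so at least 2 colors are needed.
A valid assignment using 2 colors: 0=b, 1=b, 2=b, 3=a, 4=b, 5=a, 6=b, 7=a, 8=a, 9=b. Every edge joins two different colors.

2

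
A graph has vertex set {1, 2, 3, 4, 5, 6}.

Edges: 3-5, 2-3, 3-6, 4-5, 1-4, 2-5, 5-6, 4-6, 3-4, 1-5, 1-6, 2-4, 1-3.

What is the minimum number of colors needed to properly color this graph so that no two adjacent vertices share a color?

1, 3, 4, 5, 6 are pairwise adjacent (a clique of size 5), so at least 5 colors are needed.
A valid assignment using 5 colors: 1=purple, 2=yellow, 3=blue, 4=red, 5=green, 6=yellow. No two adjacent vertices share a color.

5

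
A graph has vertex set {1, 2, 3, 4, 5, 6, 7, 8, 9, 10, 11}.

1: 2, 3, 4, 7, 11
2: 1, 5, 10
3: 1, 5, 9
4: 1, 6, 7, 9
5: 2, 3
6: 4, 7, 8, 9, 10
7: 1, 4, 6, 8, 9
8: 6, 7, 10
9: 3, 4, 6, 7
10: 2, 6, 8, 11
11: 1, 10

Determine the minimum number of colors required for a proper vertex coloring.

4

4, 6, 7, 9 form a clique, so at least 4 colors are needed.
A valid assignment using 4 colors: 1=b, 2=c, 3=a, 4=d, 5=b, 6=b, 7=a, 8=c, 9=c, 10=a, 11=c. No two adjacent vertices share a color.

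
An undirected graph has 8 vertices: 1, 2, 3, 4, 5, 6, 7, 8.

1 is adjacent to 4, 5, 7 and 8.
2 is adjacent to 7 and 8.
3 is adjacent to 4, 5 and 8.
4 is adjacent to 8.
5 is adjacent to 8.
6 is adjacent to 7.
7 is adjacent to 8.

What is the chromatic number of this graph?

3

1, 7, 8 are pairwise adjacent, so at least 3 colors are needed.
3 colors suffice: color red → {6, 8}; color blue → {4, 5, 7}; color green → {1, 2, 3}. Each edge has distinct colors on its endpoints.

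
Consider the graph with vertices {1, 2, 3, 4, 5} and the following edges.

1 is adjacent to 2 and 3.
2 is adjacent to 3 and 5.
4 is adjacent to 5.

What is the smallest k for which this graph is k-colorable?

3

1, 2, 3 form a triangle, so at least 3 colors are needed.
One proper 3-coloring: 1=b, 2=a, 3=c, 4=a, 5=b. Every edge joins two different colors.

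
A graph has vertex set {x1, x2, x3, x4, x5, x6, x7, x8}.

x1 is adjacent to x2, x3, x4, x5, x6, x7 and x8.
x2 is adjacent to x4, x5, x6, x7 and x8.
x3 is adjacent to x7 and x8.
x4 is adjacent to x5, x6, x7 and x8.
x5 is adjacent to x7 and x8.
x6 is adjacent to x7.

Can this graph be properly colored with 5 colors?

The chromatic number is 5. x1, x2, x4, x6, x7 are pairwise adjacent (a clique of size 5), so at least 5 colors are needed.
5 colors suffice: x1=1, x2=4, x3=3, x4=3, x5=5, x6=5, x7=2, x8=2.
That is already a proper 5-coloring.

Yes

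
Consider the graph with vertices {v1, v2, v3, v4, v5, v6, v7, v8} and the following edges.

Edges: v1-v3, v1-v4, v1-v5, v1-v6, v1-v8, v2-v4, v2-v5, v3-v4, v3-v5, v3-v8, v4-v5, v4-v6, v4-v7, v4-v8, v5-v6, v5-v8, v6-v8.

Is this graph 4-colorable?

v1, v4, v5, v6, v8 are mutually adjacent (a clique of size 5), so at least 5 colors are needed.
So 4 colors are not enough.

No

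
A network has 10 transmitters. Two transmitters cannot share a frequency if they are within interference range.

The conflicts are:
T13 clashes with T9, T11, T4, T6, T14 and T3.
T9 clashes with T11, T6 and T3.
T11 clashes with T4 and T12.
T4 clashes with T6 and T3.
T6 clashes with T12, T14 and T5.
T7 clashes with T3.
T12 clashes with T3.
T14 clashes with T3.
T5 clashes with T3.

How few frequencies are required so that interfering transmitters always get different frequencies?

T13, T14, T3 all conflict with each other, so at least 3 frequencies are needed.
3 frequencies suffice: frequency 1 → {T11, T6, T3}; frequency 2 → {T13, T7, T12, T5}; frequency 3 → {T9, T4, T14}. Every pair that conflicts lands in different frequencies.

3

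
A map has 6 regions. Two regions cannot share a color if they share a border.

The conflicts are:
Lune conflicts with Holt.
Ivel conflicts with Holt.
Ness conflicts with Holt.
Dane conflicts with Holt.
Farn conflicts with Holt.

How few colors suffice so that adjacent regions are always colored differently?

2

Ivel and Holt conflict, so at least 2 colors are needed.
2 colors suffice: Lune=2, Ivel=2, Ness=2, Dane=2, Farn=2, Holt=1. Each listed conflict is separated.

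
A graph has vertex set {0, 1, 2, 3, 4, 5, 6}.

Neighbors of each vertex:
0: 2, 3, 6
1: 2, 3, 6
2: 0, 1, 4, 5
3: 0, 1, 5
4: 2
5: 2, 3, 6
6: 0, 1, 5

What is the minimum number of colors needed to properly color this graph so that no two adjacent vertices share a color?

1 and 3 are adjacent, so at least 2 colors are needed.
2 colors suffice: color red → {2, 3, 6}; color blue → {0, 1, 4, 5}. No two adjacent vertices share a color.

2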